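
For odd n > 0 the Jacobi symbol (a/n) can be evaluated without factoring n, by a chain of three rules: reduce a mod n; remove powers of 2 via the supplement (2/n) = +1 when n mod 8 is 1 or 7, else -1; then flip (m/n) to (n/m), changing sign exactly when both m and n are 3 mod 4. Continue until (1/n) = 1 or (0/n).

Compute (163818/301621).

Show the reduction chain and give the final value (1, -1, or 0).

1

163818 = 2^1·81909; (2/301621) = -1 since 301621 mod 8 = 5, so (163818/301621) = (-1)^1·(81909/301621); sign now -1
reciprocity: (81909/301621) = +1·(301621/81909) since 81909 mod 4 = 1, 301621 mod 4 = 1; sign now -1
(301621/81909) = (55894/81909)   [reduce mod 81909]
55894 = 2^1·27947; (2/81909) = -1 since 81909 mod 8 = 5, so (55894/81909) = (-1)^1·(27947/81909); sign now +1
reciprocity: (27947/81909) = +1·(81909/27947) since 27947 mod 4 = 3, 81909 mod 4 = 1; sign now +1
(81909/27947) = (26015/27947)   [reduce mod 27947]
reciprocity: (26015/27947) = -1·(27947/26015) since 26015 mod 4 = 3, 27947 mod 4 = 3; sign now -1
(27947/26015) = (1932/26015)   [reduce mod 26015]
1932 = 2^2·483; (2/26015) = +1 since 26015 mod 8 = 7, so (1932/26015) = (+1)^2·(483/26015); sign now -1
reciprocity: (483/26015) = -1·(26015/483) since 483 mod 4 = 3, 26015 mod 4 = 3; sign now +1
(26015/483) = (416/483)   [reduce mod 483]
416 = 2^5·13; (2/483) = -1 since 483 mod 8 = 3, so (416/483) = (-1)^5·(13/483); sign now -1
reciprocity: (13/483) = +1·(483/13) since 13 mod 4 = 1, 483 mod 4 = 3; sign now -1
(483/13) = (2/13)   [reduce mod 13]
2 = 2^1·1; (2/13) = -1 since 13 mod 8 = 5, so (2/13) = (-1)^1·(1/13); sign now +1
(1/13) = 1; final value = sign = +1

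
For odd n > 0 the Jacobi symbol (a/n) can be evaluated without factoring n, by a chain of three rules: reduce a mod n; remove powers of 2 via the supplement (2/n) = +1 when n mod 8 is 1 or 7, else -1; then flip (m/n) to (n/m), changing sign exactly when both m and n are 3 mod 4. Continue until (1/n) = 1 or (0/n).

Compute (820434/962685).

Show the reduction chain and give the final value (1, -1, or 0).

0

factor out 2^1: 820434 = 2^1·410217; with 962685 mod 8 = 5, (2/962685) = -1; sign now -1; continue with (410217/962685)
flip (410217/962685) -> (962685/410217): both odd, 410217 mod 4 = 1, 962685 mod 4 = 1, so the flip contributes +1; sign now -1
(962685/410217): 962685 mod 410217 = 142251, so (962685/410217) = (142251/410217)
flip (142251/410217) -> (410217/142251): both odd, 142251 mod 4 = 3, 410217 mod 4 = 1, so the flip contributes +1; sign now -1
(410217/142251): 410217 mod 142251 = 125715, so (410217/142251) = (125715/142251)
flip (125715/142251) -> (142251/125715): both odd, 125715 mod 4 = 3, 142251 mod 4 = 3, so the flip contributes -1; sign now +1
(142251/125715): 142251 mod 125715 = 16536, so (142251/125715) = (16536/125715)
factor out 2^3: 16536 = 2^3·2067; with 125715 mod 8 = 3, (2/125715) = -1; sign now -1; continue with (2067/125715)
flip (2067/125715) -> (125715/2067): both odd, 2067 mod 4 = 3, 125715 mod 4 = 3, so the flip contributes -1; sign now +1
(125715/2067): 125715 mod 2067 = 1695, so (125715/2067) = (1695/2067)
flip (1695/2067) -> (2067/1695): both odd, 1695 mod 4 = 3, 2067 mod 4 = 3, so the flip contributes -1; sign now -1
(2067/1695): 2067 mod 1695 = 372, so (2067/1695) = (372/1695)
factor out 2^2: 372 = 2^2·93; with 1695 mod 8 = 7, (2/1695) = +1; sign now -1; continue with (93/1695)
flip (93/1695) -> (1695/93): both odd, 93 mod 4 = 1, 1695 mod 4 = 3, so the flip contributes +1; sign now -1
(1695/93): 1695 mod 93 = 21, so (1695/93) = (21/93)
flip (21/93) -> (93/21): both odd, 21 mod 4 = 1, 93 mod 4 = 1, so the flip contributes +1; sign now -1
(93/21): 93 mod 21 = 9, so (93/21) = (9/21)
flip (9/21) -> (21/9): both odd, 9 mod 4 = 1, 21 mod 4 = 1, so the flip contributes +1; sign now -1
(21/9): 21 mod 9 = 3, so (21/9) = (3/9)
flip (3/9) -> (9/3): both odd, 3 mod 4 = 3, 9 mod 4 = 1, so the flip contributes +1; sign now -1
(9/3): 9 mod 3 = 0, so (9/3) = (0/3)
reached (0/3); gcd(a, n) > 1, so (0/3) = 0 and the symbol is 0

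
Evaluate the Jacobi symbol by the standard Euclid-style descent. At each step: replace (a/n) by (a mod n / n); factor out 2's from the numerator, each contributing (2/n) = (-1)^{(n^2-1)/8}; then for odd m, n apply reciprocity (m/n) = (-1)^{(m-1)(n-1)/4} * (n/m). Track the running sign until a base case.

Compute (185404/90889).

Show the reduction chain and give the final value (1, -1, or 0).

-1

(185404/90889) = (3626/90889)   [reduce mod 90889]
3626 = 2^1·1813; (2/90889) = +1 since 90889 mod 8 = 1, so (3626/90889) = (+1)^1·(1813/90889); sign now +1
reciprocity: (1813/90889) = +1·(90889/1813) since 1813 mod 4 = 1, 90889 mod 4 = 1; sign now +1
(90889/1813) = (239/1813)   [reduce mod 1813]
reciprocity: (239/1813) = +1·(1813/239) since 239 mod 4 = 3, 1813 mod 4 = 1; sign now +1
(1813/239) = (140/239)   [reduce mod 239]
140 = 2^2·35; (2/239) = +1 since 239 mod 8 = 7, so (140/239) = (+1)^2·(35/239); sign now +1
reciprocity: (35/239) = -1·(239/35) since 35 mod 4 = 3, 239 mod 4 = 3; sign now -1
(239/35) = (29/35)   [reduce mod 35]
reciprocity: (29/35) = +1·(35/29) since 29 mod 4 = 1, 35 mod 4 = 3; sign now -1
(35/29) = (6/29)   [reduce mod 29]
6 = 2^1·3; (2/29) = -1 since 29 mod 8 = 5, so (6/29) = (-1)^1·(3/29); sign now +1
reciprocity: (3/29) = +1·(29/3) since 3 mod 4 = 3, 29 mod 4 = 1; sign now +1
(29/3) = (2/3)   [reduce mod 3]
2 = 2^1·1; (2/3) = -1 since 3 mod 8 = 3, so (2/3) = (-1)^1·(1/3); sign now -1
(1/3) = 1; final value = sign = -1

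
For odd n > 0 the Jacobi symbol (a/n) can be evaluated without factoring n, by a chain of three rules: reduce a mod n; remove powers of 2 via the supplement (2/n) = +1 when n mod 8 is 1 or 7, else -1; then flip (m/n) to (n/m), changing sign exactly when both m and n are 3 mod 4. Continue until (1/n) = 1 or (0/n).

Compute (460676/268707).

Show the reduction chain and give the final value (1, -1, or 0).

(460676/268707): 460676 mod 268707 = 191969, so (460676/268707) = (191969/268707)
flip (191969/268707) -> (268707/191969): both odd, 191969 mod 4 = 1, 268707 mod 4 = 3, so the flip contributes +1; sign now +1
(268707/191969): 268707 mod 191969 = 76738, so (268707/191969) = (76738/191969)
factor out 2^1: 76738 = 2^1·38369; with 191969 mod 8 = 1, (2/191969) = +1; sign now +1; continue with (38369/191969)
flip (38369/191969) -> (191969/38369): both odd, 38369 mod 4 = 1, 191969 mod 4 = 1, so the flip contributes +1; sign now +1
(191969/38369): 191969 mod 38369 = 124, so (191969/38369) = (124/38369)
factor out 2^2: 124 = 2^2·31; with 38369 mod 8 = 1, (2/38369) = +1; sign now +1; continue with (31/38369)
flip (31/38369) -> (38369/31): both odd, 31 mod 4 = 3, 38369 mod 4 = 1, so the flip contributes +1; sign now +1
(38369/31): 38369 mod 31 = 22, so (38369/31) = (22/31)
factor out 2^1: 22 = 2^1·11; with 31 mod 8 = 7, (2/31) = +1; sign now +1; continue with (11/31)
flip (11/31) -> (31/11): both odd, 11 mod 4 = 3, 31 mod 4 = 3, so the flip contributes -1; sign now -1
(31/11): 31 mod 11 = 9, so (31/11) = (9/11)
flip (9/11) -> (11/9): both odd, 9 mod 4 = 1, 11 mod 4 = 3, so the flip contributes +1; sign now -1
(11/9): 11 mod 9 = 2, so (11/9) = (2/9)
factor out 2^1: 2 = 2^1·1; with 9 mod 8 = 1, (2/9) = +1; sign now -1; continue with (1/9)
reached (1/9) = 1, so the symbol is -1

-1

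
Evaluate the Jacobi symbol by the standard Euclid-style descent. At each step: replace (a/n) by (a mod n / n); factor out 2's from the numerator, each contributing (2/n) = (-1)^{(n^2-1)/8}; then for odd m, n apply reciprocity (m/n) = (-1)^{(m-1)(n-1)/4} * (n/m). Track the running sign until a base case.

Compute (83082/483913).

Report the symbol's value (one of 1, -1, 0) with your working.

83082 = 2^1·41541; (2/483913) = +1 since 483913 mod 8 = 1, so (83082/483913) = (+1)^1·(41541/483913); sign now +1
reciprocity: (41541/483913) = +1·(483913/41541) since 41541 mod 4 = 1, 483913 mod 4 = 1; sign now +1
(483913/41541) = (26962/41541)   [reduce mod 41541]
26962 = 2^1·13481; (2/41541) = -1 since 41541 mod 8 = 5, so (26962/41541) = (-1)^1·(13481/41541); sign now -1
reciprocity: (13481/41541) = +1·(41541/13481) since 13481 mod 4 = 1, 41541 mod 4 = 1; sign now -1
(41541/13481) = (1098/13481)   [reduce mod 13481]
1098 = 2^1·549; (2/13481) = +1 since 13481 mod 8 = 1, so (1098/13481) = (+1)^1·(549/13481); sign now -1
reciprocity: (549/13481) = +1·(13481/549) since 549 mod 4 = 1, 13481 mod 4 = 1; sign now -1
(13481/549) = (305/549)   [reduce mod 549]
reciprocity: (305/549) = +1·(549/305) since 305 mod 4 = 1, 549 mod 4 = 1; sign now -1
(549/305) = (244/305)   [reduce mod 305]
244 = 2^2·61; (2/305) = +1 since 305 mod 8 = 1, so (244/305) = (+1)^2·(61/305); sign now -1
reciprocity: (61/305) = +1·(305/61) since 61 mod 4 = 1, 305 mod 4 = 1; sign now -1
(305/61) = (0/61)   [reduce mod 61]
(0/61) = 0   [gcd(a, n) > 1]; final value = 0

0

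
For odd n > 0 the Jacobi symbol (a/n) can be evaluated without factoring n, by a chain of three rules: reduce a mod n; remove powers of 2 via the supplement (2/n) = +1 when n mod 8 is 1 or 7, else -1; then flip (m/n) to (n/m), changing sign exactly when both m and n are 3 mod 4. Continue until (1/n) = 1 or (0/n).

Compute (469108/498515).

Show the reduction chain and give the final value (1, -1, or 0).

1

469108 = 2^2·117277; (2/498515) = -1 since 498515 mod 8 = 3, so (469108/498515) = (-1)^2·(117277/498515); sign now +1
reciprocity: (117277/498515) = +1·(498515/117277) since 117277 mod 4 = 1, 498515 mod 4 = 3; sign now +1
(498515/117277) = (29407/117277)   [reduce mod 117277]
reciprocity: (29407/117277) = +1·(117277/29407) since 29407 mod 4 = 3, 117277 mod 4 = 1; sign now +1
(117277/29407) = (29056/29407)   [reduce mod 29407]
29056 = 2^7·227; (2/29407) = +1 since 29407 mod 8 = 7, so (29056/29407) = (+1)^7·(227/29407); sign now +1
reciprocity: (227/29407) = -1·(29407/227) since 227 mod 4 = 3, 29407 mod 4 = 3; sign now -1
(29407/227) = (124/227)   [reduce mod 227]
124 = 2^2·31; (2/227) = -1 since 227 mod 8 = 3, so (124/227) = (-1)^2·(31/227); sign now -1
reciprocity: (31/227) = -1·(227/31) since 31 mod 4 = 3, 227 mod 4 = 3; sign now +1
(227/31) = (10/31)   [reduce mod 31]
10 = 2^1·5; (2/31) = +1 since 31 mod 8 = 7, so (10/31) = (+1)^1·(5/31); sign now +1
reciprocity: (5/31) = +1·(31/5) since 5 mod 4 = 1, 31 mod 4 = 3; sign now +1
(31/5) = (1/5)   [reduce mod 5]
(1/5) = 1; final value = sign = +1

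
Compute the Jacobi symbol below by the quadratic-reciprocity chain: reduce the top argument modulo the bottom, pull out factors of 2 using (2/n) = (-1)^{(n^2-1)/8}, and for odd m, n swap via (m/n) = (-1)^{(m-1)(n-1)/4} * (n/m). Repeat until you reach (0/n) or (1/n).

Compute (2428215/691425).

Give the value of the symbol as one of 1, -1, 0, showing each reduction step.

0

(2428215/691425) = (353940/691425)   [reduce mod 691425]
353940 = 2^2·88485; (2/691425) = +1 since 691425 mod 8 = 1, so (353940/691425) = (+1)^2·(88485/691425); sign now +1
reciprocity: (88485/691425) = +1·(691425/88485) since 88485 mod 4 = 1, 691425 mod 4 = 1; sign now +1
(691425/88485) = (72030/88485)   [reduce mod 88485]
72030 = 2^1·36015; (2/88485) = -1 since 88485 mod 8 = 5, so (72030/88485) = (-1)^1·(36015/88485); sign now -1
reciprocity: (36015/88485) = +1·(88485/36015) since 36015 mod 4 = 3, 88485 mod 4 = 1; sign now -1
(88485/36015) = (16455/36015)   [reduce mod 36015]
reciprocity: (16455/36015) = -1·(36015/16455) since 16455 mod 4 = 3, 36015 mod 4 = 3; sign now +1
(36015/16455) = (3105/16455)   [reduce mod 16455]
reciprocity: (3105/16455) = +1·(16455/3105) since 3105 mod 4 = 1, 16455 mod 4 = 3; sign now +1
(16455/3105) = (930/3105)   [reduce mod 3105]
930 = 2^1·465; (2/3105) = +1 since 3105 mod 8 = 1, so (930/3105) = (+1)^1·(465/3105); sign now +1
reciprocity: (465/3105) = +1·(3105/465) since 465 mod 4 = 1, 3105 mod 4 = 1; sign now +1
(3105/465) = (315/465)   [reduce mod 465]
reciprocity: (315/465) = +1·(465/315) since 315 mod 4 = 3, 465 mod 4 = 1; sign now +1
(465/315) = (150/315)   [reduce mod 315]
150 = 2^1·75; (2/315) = -1 since 315 mod 8 = 3, so (150/315) = (-1)^1·(75/315); sign now -1
reciprocity: (75/315) = -1·(315/75) since 75 mod 4 = 3, 315 mod 4 = 3; sign now +1
(315/75) = (15/75)   [reduce mod 75]
reciprocity: (15/75) = -1·(75/15) since 15 mod 4 = 3, 75 mod 4 = 3; sign now -1
(75/15) = (0/15)   [reduce mod 15]
(0/15) = 0   [gcd(a, n) > 1]; final value = 0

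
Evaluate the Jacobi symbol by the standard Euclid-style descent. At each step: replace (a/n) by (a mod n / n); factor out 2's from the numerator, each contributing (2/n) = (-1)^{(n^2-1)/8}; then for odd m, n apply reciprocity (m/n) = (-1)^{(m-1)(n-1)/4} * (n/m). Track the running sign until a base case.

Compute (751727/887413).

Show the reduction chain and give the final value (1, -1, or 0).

reciprocity: (751727/887413) = +1·(887413/751727) since 751727 mod 4 = 3, 887413 mod 4 = 1; sign now +1
(887413/751727) = (135686/751727)   [reduce mod 751727]
135686 = 2^1·67843; (2/751727) = +1 since 751727 mod 8 = 7, so (135686/751727) = (+1)^1·(67843/751727); sign now +1
reciprocity: (67843/751727) = -1·(751727/67843) since 67843 mod 4 = 3, 751727 mod 4 = 3; sign now -1
(751727/67843) = (5454/67843)   [reduce mod 67843]
5454 = 2^1·2727; (2/67843) = -1 since 67843 mod 8 = 3, so (5454/67843) = (-1)^1·(2727/67843); sign now +1
reciprocity: (2727/67843) = -1·(67843/2727) since 2727 mod 4 = 3, 67843 mod 4 = 3; sign now -1
(67843/2727) = (2395/2727)   [reduce mod 2727]
reciprocity: (2395/2727) = -1·(2727/2395) since 2395 mod 4 = 3, 2727 mod 4 = 3; sign now +1
(2727/2395) = (332/2395)   [reduce mod 2395]
332 = 2^2·83; (2/2395) = -1 since 2395 mod 8 = 3, so (332/2395) = (-1)^2·(83/2395); sign now +1
reciprocity: (83/2395) = -1·(2395/83) since 83 mod 4 = 3, 2395 mod 4 = 3; sign now -1
(2395/83) = (71/83)   [reduce mod 83]
reciprocity: (71/83) = -1·(83/71) since 71 mod 4 = 3, 83 mod 4 = 3; sign now +1
(83/71) = (12/71)   [reduce mod 71]
12 = 2^2·3; (2/71) = +1 since 71 mod 8 = 7, so (12/71) = (+1)^2·(3/71); sign now +1
reciprocity: (3/71) = -1·(71/3) since 3 mod 4 = 3, 71 mod 4 = 3; sign now -1
(71/3) = (2/3)   [reduce mod 3]
2 = 2^1·1; (2/3) = -1 since 3 mod 8 = 3, so (2/3) = (-1)^1·(1/3); sign now +1
(1/3) = 1; final value = sign = +1

1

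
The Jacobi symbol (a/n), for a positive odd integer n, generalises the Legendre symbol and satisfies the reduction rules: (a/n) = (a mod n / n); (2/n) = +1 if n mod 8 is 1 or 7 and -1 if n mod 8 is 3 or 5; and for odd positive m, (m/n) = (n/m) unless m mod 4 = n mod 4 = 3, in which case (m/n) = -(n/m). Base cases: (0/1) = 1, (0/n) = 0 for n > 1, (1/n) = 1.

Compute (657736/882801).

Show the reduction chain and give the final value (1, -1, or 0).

1

657736 = 2^3·82217; (2/882801) = +1 since 882801 mod 8 = 1, so (657736/882801) = (+1)^3·(82217/882801); sign now +1
reciprocity: (82217/882801) = +1·(882801/82217) since 82217 mod 4 = 1, 882801 mod 4 = 1; sign now +1
(882801/82217) = (60631/82217)   [reduce mod 82217]
reciprocity: (60631/82217) = +1·(82217/60631) since 60631 mod 4 = 3, 82217 mod 4 = 1; sign now +1
(82217/60631) = (21586/60631)   [reduce mod 60631]
21586 = 2^1·10793; (2/60631) = +1 since 60631 mod 8 = 7, so (21586/60631) = (+1)^1·(10793/60631); sign now +1
reciprocity: (10793/60631) = +1·(60631/10793) since 10793 mod 4 = 1, 60631 mod 4 = 3; sign now +1
(60631/10793) = (6666/10793)   [reduce mod 10793]
6666 = 2^1·3333; (2/10793) = +1 since 10793 mod 8 = 1, so (6666/10793) = (+1)^1·(3333/10793); sign now +1
reciprocity: (3333/10793) = +1·(10793/3333) since 3333 mod 4 = 1, 10793 mod 4 = 1; sign now +1
(10793/3333) = (794/3333)   [reduce mod 3333]
794 = 2^1·397; (2/3333) = -1 since 3333 mod 8 = 5, so (794/3333) = (-1)^1·(397/3333); sign now -1
reciprocity: (397/3333) = +1·(3333/397) since 397 mod 4 = 1, 3333 mod 4 = 1; sign now -1
(3333/397) = (157/397)   [reduce mod 397]
reciprocity: (157/397) = +1·(397/157) since 157 mod 4 = 1, 397 mod 4 = 1; sign now -1
(397/157) = (83/157)   [reduce mod 157]
reciprocity: (83/157) = +1·(157/83) since 83 mod 4 = 3, 157 mod 4 = 1; sign now -1
(157/83) = (74/83)   [reduce mod 83]
74 = 2^1·37; (2/83) = -1 since 83 mod 8 = 3, so (74/83) = (-1)^1·(37/83); sign now +1
reciprocity: (37/83) = +1·(83/37) since 37 mod 4 = 1, 83 mod 4 = 3; sign now +1
(83/37) = (9/37)   [reduce mod 37]
reciprocity: (9/37) = +1·(37/9) since 9 mod 4 = 1, 37 mod 4 = 1; sign now +1
(37/9) = (1/9)   [reduce mod 9]
(1/9) = 1; final value = sign = +1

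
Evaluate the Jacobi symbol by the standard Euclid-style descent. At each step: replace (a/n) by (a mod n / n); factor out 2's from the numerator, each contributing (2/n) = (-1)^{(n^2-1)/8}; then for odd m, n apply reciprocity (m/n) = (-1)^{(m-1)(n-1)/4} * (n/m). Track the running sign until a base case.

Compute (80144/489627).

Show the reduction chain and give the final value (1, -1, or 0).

1

80144 = 2^4·5009; (2/489627) = -1 since 489627 mod 8 = 3, so (80144/489627) = (-1)^4·(5009/489627); sign now +1
reciprocity: (5009/489627) = +1·(489627/5009) since 5009 mod 4 = 1, 489627 mod 4 = 3; sign now +1
(489627/5009) = (3754/5009)   [reduce mod 5009]
3754 = 2^1·1877; (2/5009) = +1 since 5009 mod 8 = 1, so (3754/5009) = (+1)^1·(1877/5009); sign now +1
reciprocity: (1877/5009) = +1·(5009/1877) since 1877 mod 4 = 1, 5009 mod 4 = 1; sign now +1
(5009/1877) = (1255/1877)   [reduce mod 1877]
reciprocity: (1255/1877) = +1·(1877/1255) since 1255 mod 4 = 3, 1877 mod 4 = 1; sign now +1
(1877/1255) = (622/1255)   [reduce mod 1255]
622 = 2^1·311; (2/1255) = +1 since 1255 mod 8 = 7, so (622/1255) = (+1)^1·(311/1255); sign now +1
reciprocity: (311/1255) = -1·(1255/311) since 311 mod 4 = 3, 1255 mod 4 = 3; sign now -1
(1255/311) = (11/311)   [reduce mod 311]
reciprocity: (11/311) = -1·(311/11) since 11 mod 4 = 3, 311 mod 4 = 3; sign now +1
(311/11) = (3/11)   [reduce mod 11]
reciprocity: (3/11) = -1·(11/3) since 3 mod 4 = 3, 11 mod 4 = 3; sign now -1
(11/3) = (2/3)   [reduce mod 3]
2 = 2^1·1; (2/3) = -1 since 3 mod 8 = 3, so (2/3) = (-1)^1·(1/3); sign now +1
(1/3) = 1; final value = sign = +1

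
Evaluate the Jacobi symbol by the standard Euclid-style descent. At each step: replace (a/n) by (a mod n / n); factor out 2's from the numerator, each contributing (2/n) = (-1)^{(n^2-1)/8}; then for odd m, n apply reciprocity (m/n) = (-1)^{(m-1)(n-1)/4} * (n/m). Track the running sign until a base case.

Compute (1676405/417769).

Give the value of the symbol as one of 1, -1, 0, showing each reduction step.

(1676405/417769) = (5329/417769)   [reduce mod 417769]
reciprocity: (5329/417769) = +1·(417769/5329) since 5329 mod 4 = 1, 417769 mod 4 = 1; sign now +1
(417769/5329) = (2107/5329)   [reduce mod 5329]
reciprocity: (2107/5329) = +1·(5329/2107) since 2107 mod 4 = 3, 5329 mod 4 = 1; sign now +1
(5329/2107) = (1115/2107)   [reduce mod 2107]
reciprocity: (1115/2107) = -1·(2107/1115) since 1115 mod 4 = 3, 2107 mod 4 = 3; sign now -1
(2107/1115) = (992/1115)   [reduce mod 1115]
992 = 2^5·31; (2/1115) = -1 since 1115 mod 8 = 3, so (992/1115) = (-1)^5·(31/1115); sign now +1
reciprocity: (31/1115) = -1·(1115/31) since 31 mod 4 = 3, 1115 mod 4 = 3; sign now -1
(1115/31) = (30/31)   [reduce mod 31]
30 = 2^1·15; (2/31) = +1 since 31 mod 8 = 7, so (30/31) = (+1)^1·(15/31); sign now -1
reciprocity: (15/31) = -1·(31/15) since 15 mod 4 = 3, 31 mod 4 = 3; sign now +1
(31/15) = (1/15)   [reduce mod 15]
(1/15) = 1; final value = sign = +1

1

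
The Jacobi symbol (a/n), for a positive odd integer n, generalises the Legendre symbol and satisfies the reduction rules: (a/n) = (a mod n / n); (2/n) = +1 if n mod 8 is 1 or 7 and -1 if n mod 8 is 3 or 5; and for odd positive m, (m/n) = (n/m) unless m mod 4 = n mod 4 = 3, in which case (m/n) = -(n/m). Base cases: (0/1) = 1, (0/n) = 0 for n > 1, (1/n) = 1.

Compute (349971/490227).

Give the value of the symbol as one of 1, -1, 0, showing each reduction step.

0

flip (349971/490227) -> (490227/349971): both odd, 349971 mod 4 = 3, 490227 mod 4 = 3, so the flip contributes -1; sign now -1
(490227/349971): 490227 mod 349971 = 140256, so (490227/349971) = (140256/349971)
factor out 2^5: 140256 = 2^5·4383; with 349971 mod 8 = 3, (2/349971) = -1; sign now +1; continue with (4383/349971)
flip (4383/349971) -> (349971/4383): both odd, 4383 mod 4 = 3, 349971 mod 4 = 3, so the flip contributes -1; sign now -1
(349971/4383): 349971 mod 4383 = 3714, so (349971/4383) = (3714/4383)
factor out 2^1: 3714 = 2^1·1857; with 4383 mod 8 = 7, (2/4383) = +1; sign now -1; continue with (1857/4383)
flip (1857/4383) -> (4383/1857): both odd, 1857 mod 4 = 1, 4383 mod 4 = 3, so the flip contributes +1; sign now -1
(4383/1857): 4383 mod 1857 = 669, so (4383/1857) = (669/1857)
flip (669/1857) -> (1857/669): both odd, 669 mod 4 = 1, 1857 mod 4 = 1, so the flip contributes +1; sign now -1
(1857/669): 1857 mod 669 = 519, so (1857/669) = (519/669)
flip (519/669) -> (669/519): both odd, 519 mod 4 = 3, 669 mod 4 = 1, so the flip contributes +1; sign now -1
(669/519): 669 mod 519 = 150, so (669/519) = (150/519)
factor out 2^1: 150 = 2^1·75; with 519 mod 8 = 7, (2/519) = +1; sign now -1; continue with (75/519)
flip (75/519) -> (519/75): both odd, 75 mod 4 = 3, 519 mod 4 = 3, so the flip contributes -1; sign now +1
(519/75): 519 mod 75 = 69, so (519/75) = (69/75)
flip (69/75) -> (75/69): both odd, 69 mod 4 = 1, 75 mod 4 = 3, so the flip contributes +1; sign now +1
(75/69): 75 mod 69 = 6, so (75/69) = (6/69)
factor out 2^1: 6 = 2^1·3; with 69 mod 8 = 5, (2/69) = -1; sign now -1; continue with (3/69)
flip (3/69) -> (69/3): both odd, 3 mod 4 = 3, 69 mod 4 = 1, so the flip contributes +1; sign now -1
(69/3): 69 mod 3 = 0, so (69/3) = (0/3)
reached (0/3); gcd(a, n) > 1, so (0/3) = 0 and the symbol is 0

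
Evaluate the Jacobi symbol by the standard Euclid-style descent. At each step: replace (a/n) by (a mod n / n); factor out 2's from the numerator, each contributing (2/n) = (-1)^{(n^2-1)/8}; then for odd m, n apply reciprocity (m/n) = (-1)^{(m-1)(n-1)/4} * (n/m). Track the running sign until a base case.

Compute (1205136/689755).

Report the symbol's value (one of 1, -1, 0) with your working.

1

(1205136/689755) = (515381/689755)   [reduce mod 689755]
reciprocity: (515381/689755) = +1·(689755/515381) since 515381 mod 4 = 1, 689755 mod 4 = 3; sign now +1
(689755/515381) = (174374/515381)   [reduce mod 515381]
174374 = 2^1·87187; (2/515381) = -1 since 515381 mod 8 = 5, so (174374/515381) = (-1)^1·(87187/515381); sign now -1
reciprocity: (87187/515381) = +1·(515381/87187) since 87187 mod 4 = 3, 515381 mod 4 = 1; sign now -1
(515381/87187) = (79446/87187)   [reduce mod 87187]
79446 = 2^1·39723; (2/87187) = -1 since 87187 mod 8 = 3, so (79446/87187) = (-1)^1·(39723/87187); sign now +1
reciprocity: (39723/87187) = -1·(87187/39723) since 39723 mod 4 = 3, 87187 mod 4 = 3; sign now -1
(87187/39723) = (7741/39723)   [reduce mod 39723]
reciprocity: (7741/39723) = +1·(39723/7741) since 7741 mod 4 = 1, 39723 mod 4 = 3; sign now -1
(39723/7741) = (1018/7741)   [reduce mod 7741]
1018 = 2^1·509; (2/7741) = -1 since 7741 mod 8 = 5, so (1018/7741) = (-1)^1·(509/7741); sign now +1
reciprocity: (509/7741) = +1·(7741/509) since 509 mod 4 = 1, 7741 mod 4 = 1; sign now +1
(7741/509) = (106/509)   [reduce mod 509]
106 = 2^1·53; (2/509) = -1 since 509 mod 8 = 5, so (106/509) = (-1)^1·(53/509); sign now -1
reciprocity: (53/509) = +1·(509/53) since 53 mod 4 = 1, 509 mod 4 = 1; sign now -1
(509/53) = (32/53)   [reduce mod 53]
32 = 2^5·1; (2/53) = -1 since 53 mod 8 = 5, so (32/53) = (-1)^5·(1/53); sign now +1
(1/53) = 1; final value = sign = +1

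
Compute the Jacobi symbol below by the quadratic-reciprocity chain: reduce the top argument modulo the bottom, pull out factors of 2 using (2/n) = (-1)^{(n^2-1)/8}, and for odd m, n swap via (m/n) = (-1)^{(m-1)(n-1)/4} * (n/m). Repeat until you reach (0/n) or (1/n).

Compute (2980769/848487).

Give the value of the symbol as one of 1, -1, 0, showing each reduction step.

(2980769/848487) = (435308/848487)   [reduce mod 848487]
435308 = 2^2·108827; (2/848487) = +1 since 848487 mod 8 = 7, so (435308/848487) = (+1)^2·(108827/848487); sign now +1
reciprocity: (108827/848487) = -1·(848487/108827) since 108827 mod 4 = 3, 848487 mod 4 = 3; sign now -1
(848487/108827) = (86698/108827)   [reduce mod 108827]
86698 = 2^1·43349; (2/108827) = -1 since 108827 mod 8 = 3, so (86698/108827) = (-1)^1·(43349/108827); sign now +1
reciprocity: (43349/108827) = +1·(108827/43349) since 43349 mod 4 = 1, 108827 mod 4 = 3; sign now +1
(108827/43349) = (22129/43349)   [reduce mod 43349]
reciprocity: (22129/43349) = +1·(43349/22129) since 22129 mod 4 = 1, 43349 mod 4 = 1; sign now +1
(43349/22129) = (21220/22129)   [reduce mod 22129]
21220 = 2^2·5305; (2/22129) = +1 since 22129 mod 8 = 1, so (21220/22129) = (+1)^2·(5305/22129); sign now +1
reciprocity: (5305/22129) = +1·(22129/5305) since 5305 mod 4 = 1, 22129 mod 4 = 1; sign now +1
(22129/5305) = (909/5305)   [reduce mod 5305]
reciprocity: (909/5305) = +1·(5305/909) since 909 mod 4 = 1, 5305 mod 4 = 1; sign now +1
(5305/909) = (760/909)   [reduce mod 909]
760 = 2^3·95; (2/909) = -1 since 909 mod 8 = 5, so (760/909) = (-1)^3·(95/909); sign now -1
reciprocity: (95/909) = +1·(909/95) since 95 mod 4 = 3, 909 mod 4 = 1; sign now -1
(909/95) = (54/95)   [reduce mod 95]
54 = 2^1·27; (2/95) = +1 since 95 mod 8 = 7, so (54/95) = (+1)^1·(27/95); sign now -1
reciprocity: (27/95) = -1·(95/27) since 27 mod 4 = 3, 95 mod 4 = 3; sign now +1
(95/27) = (14/27)   [reduce mod 27]
14 = 2^1·7; (2/27) = -1 since 27 mod 8 = 3, so (14/27) = (-1)^1·(7/27); sign now -1
reciprocity: (7/27) = -1·(27/7) since 7 mod 4 = 3, 27 mod 4 = 3; sign now +1
(27/7) = (6/7)   [reduce mod 7]
6 = 2^1·3; (2/7) = +1 since 7 mod 8 = 7, so (6/7) = (+1)^1·(3/7); sign now +1
reciprocity: (3/7) = -1·(7/3) since 3 mod 4 = 3, 7 mod 4 = 3; sign now -1
(7/3) = (1/3)   [reduce mod 3]
(1/3) = 1; final value = sign = -1

-1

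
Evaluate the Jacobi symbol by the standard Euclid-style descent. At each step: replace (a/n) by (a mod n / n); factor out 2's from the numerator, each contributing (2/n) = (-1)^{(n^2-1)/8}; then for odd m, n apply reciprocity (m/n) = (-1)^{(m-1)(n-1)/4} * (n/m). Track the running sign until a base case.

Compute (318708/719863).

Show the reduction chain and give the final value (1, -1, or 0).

-1

318708 = 2^2·79677; (2/719863) = +1 since 719863 mod 8 = 7, so (318708/719863) = (+1)^2·(79677/719863); sign now +1
reciprocity: (79677/719863) = +1·(719863/79677) since 79677 mod 4 = 1, 719863 mod 4 = 3; sign now +1
(719863/79677) = (2770/79677)   [reduce mod 79677]
2770 = 2^1·1385; (2/79677) = -1 since 79677 mod 8 = 5, so (2770/79677) = (-1)^1·(1385/79677); sign now -1
reciprocity: (1385/79677) = +1·(79677/1385) since 1385 mod 4 = 1, 79677 mod 4 = 1; sign now -1
(79677/1385) = (732/1385)   [reduce mod 1385]
732 = 2^2·183; (2/1385) = +1 since 1385 mod 8 = 1, so (732/1385) = (+1)^2·(183/1385); sign now -1
reciprocity: (183/1385) = +1·(1385/183) since 183 mod 4 = 3, 1385 mod 4 = 1; sign now -1
(1385/183) = (104/183)   [reduce mod 183]
104 = 2^3·13; (2/183) = +1 since 183 mod 8 = 7, so (104/183) = (+1)^3·(13/183); sign now -1
reciprocity: (13/183) = +1·(183/13) since 13 mod 4 = 1, 183 mod 4 = 3; sign now -1
(183/13) = (1/13)   [reduce mod 13]
(1/13) = 1; final value = sign = -1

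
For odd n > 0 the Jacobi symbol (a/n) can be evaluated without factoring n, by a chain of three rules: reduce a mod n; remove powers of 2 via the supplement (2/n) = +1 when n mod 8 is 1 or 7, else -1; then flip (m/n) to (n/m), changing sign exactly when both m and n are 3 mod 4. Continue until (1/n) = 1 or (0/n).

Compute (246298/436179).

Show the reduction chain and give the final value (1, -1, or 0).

246298 = 2^1·123149; (2/436179) = -1 since 436179 mod 8 = 3, so (246298/436179) = (-1)^1·(123149/436179); sign now -1
reciprocity: (123149/436179) = +1·(436179/123149) since 123149 mod 4 = 1, 436179 mod 4 = 3; sign now -1
(436179/123149) = (66732/123149)   [reduce mod 123149]
66732 = 2^2·16683; (2/123149) = -1 since 123149 mod 8 = 5, so (66732/123149) = (-1)^2·(16683/123149); sign now -1
reciprocity: (16683/123149) = +1·(123149/16683) since 16683 mod 4 = 3, 123149 mod 4 = 1; sign now -1
(123149/16683) = (6368/16683)   [reduce mod 16683]
6368 = 2^5·199; (2/16683) = -1 since 16683 mod 8 = 3, so (6368/16683) = (-1)^5·(199/16683); sign now +1
reciprocity: (199/16683) = -1·(16683/199) since 199 mod 4 = 3, 16683 mod 4 = 3; sign now -1
(16683/199) = (166/199)   [reduce mod 199]
166 = 2^1·83; (2/199) = +1 since 199 mod 8 = 7, so (166/199) = (+1)^1·(83/199); sign now -1
reciprocity: (83/199) = -1·(199/83) since 83 mod 4 = 3, 199 mod 4 = 3; sign now +1
(199/83) = (33/83)   [reduce mod 83]
reciprocity: (33/83) = +1·(83/33) since 33 mod 4 = 1, 83 mod 4 = 3; sign now +1
(83/33) = (17/33)   [reduce mod 33]
reciprocity: (17/33) = +1·(33/17) since 17 mod 4 = 1, 33 mod 4 = 1; sign now +1
(33/17) = (16/17)   [reduce mod 17]
16 = 2^4·1; (2/17) = +1 since 17 mod 8 = 1, so (16/17) = (+1)^4·(1/17); sign now +1
(1/17) = 1; final value = sign = +1

1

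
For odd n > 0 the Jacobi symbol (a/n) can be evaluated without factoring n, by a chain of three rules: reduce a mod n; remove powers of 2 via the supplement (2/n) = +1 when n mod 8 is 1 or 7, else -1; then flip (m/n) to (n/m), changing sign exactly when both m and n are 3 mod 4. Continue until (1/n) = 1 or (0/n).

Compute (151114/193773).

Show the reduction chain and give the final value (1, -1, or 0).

151114 = 2^1·75557; (2/193773) = -1 since 193773 mod 8 = 5, so (151114/193773) = (-1)^1·(75557/193773); sign now -1
reciprocity: (75557/193773) = +1·(193773/75557) since 75557 mod 4 = 1, 193773 mod 4 = 1; sign now -1
(193773/75557) = (42659/75557)   [reduce mod 75557]
reciprocity: (42659/75557) = +1·(75557/42659) since 42659 mod 4 = 3, 75557 mod 4 = 1; sign now -1
(75557/42659) = (32898/42659)   [reduce mod 42659]
32898 = 2^1·16449; (2/42659) = -1 since 42659 mod 8 = 3, so (32898/42659) = (-1)^1·(16449/42659); sign now +1
reciprocity: (16449/42659) = +1·(42659/16449) since 16449 mod 4 = 1, 42659 mod 4 = 3; sign now +1
(42659/16449) = (9761/16449)   [reduce mod 16449]
reciprocity: (9761/16449) = +1·(16449/9761) since 9761 mod 4 = 1, 16449 mod 4 = 1; sign now +1
(16449/9761) = (6688/9761)   [reduce mod 9761]
6688 = 2^5·209; (2/9761) = +1 since 9761 mod 8 = 1, so (6688/9761) = (+1)^5·(209/9761); sign now +1
reciprocity: (209/9761) = +1·(9761/209) since 209 mod 4 = 1, 9761 mod 4 = 1; sign now +1
(9761/209) = (147/209)   [reduce mod 209]
reciprocity: (147/209) = +1·(209/147) since 147 mod 4 = 3, 209 mod 4 = 1; sign now +1
(209/147) = (62/147)   [reduce mod 147]
62 = 2^1·31; (2/147) = -1 since 147 mod 8 = 3, so (62/147) = (-1)^1·(31/147); sign now -1
reciprocity: (31/147) = -1·(147/31) since 31 mod 4 = 3, 147 mod 4 = 3; sign now +1
(147/31) = (23/31)   [reduce mod 31]
reciprocity: (23/31) = -1·(31/23) since 23 mod 4 = 3, 31 mod 4 = 3; sign now -1
(31/23) = (8/23)   [reduce mod 23]
8 = 2^3·1; (2/23) = +1 since 23 mod 8 = 7, so (8/23) = (+1)^3·(1/23); sign now -1
(1/23) = 1; final value = sign = -1

-1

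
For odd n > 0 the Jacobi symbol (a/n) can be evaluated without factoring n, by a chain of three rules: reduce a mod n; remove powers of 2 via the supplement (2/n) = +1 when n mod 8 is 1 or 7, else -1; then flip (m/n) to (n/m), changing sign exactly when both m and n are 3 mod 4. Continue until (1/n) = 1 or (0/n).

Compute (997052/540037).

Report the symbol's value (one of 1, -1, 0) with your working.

(997052/540037) = (457015/540037)   [reduce mod 540037]
reciprocity: (457015/540037) = +1·(540037/457015) since 457015 mod 4 = 3, 540037 mod 4 = 1; sign now +1
(540037/457015) = (83022/457015)   [reduce mod 457015]
83022 = 2^1·41511; (2/457015) = +1 since 457015 mod 8 = 7, so (83022/457015) = (+1)^1·(41511/457015); sign now +1
reciprocity: (41511/457015) = -1·(457015/41511) since 41511 mod 4 = 3, 457015 mod 4 = 3; sign now -1
(457015/41511) = (394/41511)   [reduce mod 41511]
394 = 2^1·197; (2/41511) = +1 since 41511 mod 8 = 7, so (394/41511) = (+1)^1·(197/41511); sign now -1
reciprocity: (197/41511) = +1·(41511/197) since 197 mod 4 = 1, 41511 mod 4 = 3; sign now -1
(41511/197) = (141/197)   [reduce mod 197]
reciprocity: (141/197) = +1·(197/141) since 141 mod 4 = 1, 197 mod 4 = 1; sign now -1
(197/141) = (56/141)   [reduce mod 141]
56 = 2^3·7; (2/141) = -1 since 141 mod 8 = 5, so (56/141) = (-1)^3·(7/141); sign now +1
reciprocity: (7/141) = +1·(141/7) since 7 mod 4 = 3, 141 mod 4 = 1; sign now +1
(141/7) = (1/7)   [reduce mod 7]
(1/7) = 1; final value = sign = +1

1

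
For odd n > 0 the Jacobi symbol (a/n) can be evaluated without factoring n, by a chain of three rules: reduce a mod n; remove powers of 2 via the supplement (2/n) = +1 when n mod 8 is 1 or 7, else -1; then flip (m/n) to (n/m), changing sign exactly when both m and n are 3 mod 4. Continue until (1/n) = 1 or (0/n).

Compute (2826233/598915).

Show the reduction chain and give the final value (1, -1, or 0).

(2826233/598915) = (430573/598915)   [reduce mod 598915]
reciprocity: (430573/598915) = +1·(598915/430573) since 430573 mod 4 = 1, 598915 mod 4 = 3; sign now +1
(598915/430573) = (168342/430573)   [reduce mod 430573]
168342 = 2^1·84171; (2/430573) = -1 since 430573 mod 8 = 5, so (168342/430573) = (-1)^1·(84171/430573); sign now -1
reciprocity: (84171/430573) = +1·(430573/84171) since 84171 mod 4 = 3, 430573 mod 4 = 1; sign now -1
(430573/84171) = (9718/84171)   [reduce mod 84171]
9718 = 2^1·4859; (2/84171) = -1 since 84171 mod 8 = 3, so (9718/84171) = (-1)^1·(4859/84171); sign now +1
reciprocity: (4859/84171) = -1·(84171/4859) since 4859 mod 4 = 3, 84171 mod 4 = 3; sign now -1
(84171/4859) = (1568/4859)   [reduce mod 4859]
1568 = 2^5·49; (2/4859) = -1 since 4859 mod 8 = 3, so (1568/4859) = (-1)^5·(49/4859); sign now +1
reciprocity: (49/4859) = +1·(4859/49) since 49 mod 4 = 1, 4859 mod 4 = 3; sign now +1
(4859/49) = (8/49)   [reduce mod 49]
8 = 2^3·1; (2/49) = +1 since 49 mod 8 = 1, so (8/49) = (+1)^3·(1/49); sign now +1
(1/49) = 1; final value = sign = +1

1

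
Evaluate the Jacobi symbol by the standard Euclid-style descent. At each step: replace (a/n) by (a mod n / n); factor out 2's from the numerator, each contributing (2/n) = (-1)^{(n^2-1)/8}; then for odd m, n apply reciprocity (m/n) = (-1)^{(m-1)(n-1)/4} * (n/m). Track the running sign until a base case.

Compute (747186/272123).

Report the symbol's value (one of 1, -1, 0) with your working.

-1

(747186/272123) = (202940/272123)   [reduce mod 272123]
202940 = 2^2·50735; (2/272123) = -1 since 272123 mod 8 = 3, so (202940/272123) = (-1)^2·(50735/272123); sign now +1
reciprocity: (50735/272123) = -1·(272123/50735) since 50735 mod 4 = 3, 272123 mod 4 = 3; sign now -1
(272123/50735) = (18448/50735)   [reduce mod 50735]
18448 = 2^4·1153; (2/50735) = +1 since 50735 mod 8 = 7, so (18448/50735) = (+1)^4·(1153/50735); sign now -1
reciprocity: (1153/50735) = +1·(50735/1153) since 1153 mod 4 = 1, 50735 mod 4 = 3; sign now -1
(50735/1153) = (3/1153)   [reduce mod 1153]
reciprocity: (3/1153) = +1·(1153/3) since 3 mod 4 = 3, 1153 mod 4 = 1; sign now -1
(1153/3) = (1/3)   [reduce mod 3]
(1/3) = 1; final value = sign = -1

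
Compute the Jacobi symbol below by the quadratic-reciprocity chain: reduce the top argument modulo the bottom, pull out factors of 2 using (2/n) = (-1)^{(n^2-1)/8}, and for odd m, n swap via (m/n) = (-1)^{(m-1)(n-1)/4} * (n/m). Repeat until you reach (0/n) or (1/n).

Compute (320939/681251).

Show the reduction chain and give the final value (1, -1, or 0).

flip (320939/681251) -> (681251/320939): both odd, 320939 mod 4 = 3, 681251 mod 4 = 3, so the flip contributes -1; sign now -1
(681251/320939): 681251 mod 320939 = 39373, so (681251/320939) = (39373/320939)
flip (39373/320939) -> (320939/39373): both odd, 39373 mod 4 = 1, 320939 mod 4 = 3, so the flip contributes +1; sign now -1
(320939/39373): 320939 mod 39373 = 5955, so (320939/39373) = (5955/39373)
flip (5955/39373) -> (39373/5955): both odd, 5955 mod 4 = 3, 39373 mod 4 = 1, so the flip contributes +1; sign now -1
(39373/5955): 39373 mod 5955 = 3643, so (39373/5955) = (3643/5955)
flip (3643/5955) -> (5955/3643): both odd, 3643 mod 4 = 3, 5955 mod 4 = 3, so the flip contributes -1; sign now +1
(5955/3643): 5955 mod 3643 = 2312, so (5955/3643) = (2312/3643)
factor out 2^3: 2312 = 2^3·289; with 3643 mod 8 = 3, (2/3643) = -1; sign now -1; continue with (289/3643)
flip (289/3643) -> (3643/289): both odd, 289 mod 4 = 1, 3643 mod 4 = 3, so the flip contributes +1; sign now -1
(3643/289): 3643 mod 289 = 175, so (3643/289) = (175/289)
flip (175/289) -> (289/175): both odd, 175 mod 4 = 3, 289 mod 4 = 1, so the flip contributes +1; sign now -1
(289/175): 289 mod 175 = 114, so (289/175) = (114/175)
factor out 2^1: 114 = 2^1·57; with 175 mod 8 = 7, (2/175) = +1; sign now -1; continue with (57/175)
flip (57/175) -> (175/57): both odd, 57 mod 4 = 1, 175 mod 4 = 3, so the flip contributes +1; sign now -1
(175/57): 175 mod 57 = 4, so (175/57) = (4/57)
factor out 2^2: 4 = 2^2·1; with 57 mod 8 = 1, (2/57) = +1; sign now -1; continue with (1/57)
reached (1/57) = 1, so the symbol is -1

-1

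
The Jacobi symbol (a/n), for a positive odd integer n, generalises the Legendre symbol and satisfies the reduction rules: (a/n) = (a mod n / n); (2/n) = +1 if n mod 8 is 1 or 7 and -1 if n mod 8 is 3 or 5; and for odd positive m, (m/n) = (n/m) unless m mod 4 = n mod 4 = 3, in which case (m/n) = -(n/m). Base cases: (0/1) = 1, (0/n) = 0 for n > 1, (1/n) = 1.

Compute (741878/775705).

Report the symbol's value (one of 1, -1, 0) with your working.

1

factor out 2^1: 741878 = 2^1·370939; with 775705 mod 8 = 1, (2/775705) = +1; sign now +1; continue with (370939/775705)
flip (370939/775705) -> (775705/370939): both odd, 370939 mod 4 = 3, 775705 mod 4 = 1, so the flip contributes +1; sign now +1
(775705/370939): 775705 mod 370939 = 33827, so (775705/370939) = (33827/370939)
flip (33827/370939) -> (370939/33827): both odd, 33827 mod 4 = 3, 370939 mod 4 = 3, so the flip contributes -1; sign now -1
(370939/33827): 370939 mod 33827 = 32669, so (370939/33827) = (32669/33827)
flip (32669/33827) -> (33827/32669): both odd, 32669 mod 4 = 1, 33827 mod 4 = 3, so the flip contributes +1; sign now -1
(33827/32669): 33827 mod 32669 = 1158, so (33827/32669) = (1158/32669)
factor out 2^1: 1158 = 2^1·579; with 32669 mod 8 = 5, (2/32669) = -1; sign now +1; continue with (579/32669)
flip (579/32669) -> (32669/579): both odd, 579 mod 4 = 3, 32669 mod 4 = 1, so the flip contributes +1; sign now +1
(32669/579): 32669 mod 579 = 245, so (32669/579) = (245/579)
flip (245/579) -> (579/245): both odd, 245 mod 4 = 1, 579 mod 4 = 3, so the flip contributes +1; sign now +1
(579/245): 579 mod 245 = 89, so (579/245) = (89/245)
flip (89/245) -> (245/89): both odd, 89 mod 4 = 1, 245 mod 4 = 1, so the flip contributes +1; sign now +1
(245/89): 245 mod 89 = 67, so (245/89) = (67/89)
flip (67/89) -> (89/67): both odd, 67 mod 4 = 3, 89 mod 4 = 1, so the flip contributes +1; sign now +1
(89/67): 89 mod 67 = 22, so (89/67) = (22/67)
factor out 2^1: 22 = 2^1·11; with 67 mod 8 = 3, (2/67) = -1; sign now -1; continue with (11/67)
flip (11/67) -> (67/11): both odd, 11 mod 4 = 3, 67 mod 4 = 3, so the flip contributes -1; sign now +1
(67/11): 67 mod 11 = 1, so (67/11) = (1/11)
reached (1/11) = 1, so the symbol is +1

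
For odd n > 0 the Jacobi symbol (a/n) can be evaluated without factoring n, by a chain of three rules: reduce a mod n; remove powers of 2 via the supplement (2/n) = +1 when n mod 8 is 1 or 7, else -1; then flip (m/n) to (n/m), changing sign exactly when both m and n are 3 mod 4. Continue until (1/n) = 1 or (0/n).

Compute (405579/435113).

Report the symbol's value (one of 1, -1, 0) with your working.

1

flip (405579/435113) -> (435113/405579): both odd, 405579 mod 4 = 3, 435113 mod 4 = 1, so the flip contributes +1; sign now +1
(435113/405579): 435113 mod 405579 = 29534, so (435113/405579) = (29534/405579)
factor out 2^1: 29534 = 2^1·14767; with 405579 mod 8 = 3, (2/405579) = -1; sign now -1; continue with (14767/405579)
flip (14767/405579) -> (405579/14767): both odd, 14767 mod 4 = 3, 405579 mod 4 = 3, so the flip contributes -1; sign now +1
(405579/14767): 405579 mod 14767 = 6870, so (405579/14767) = (6870/14767)
factor out 2^1: 6870 = 2^1·3435; with 14767 mod 8 = 7, (2/14767) = +1; sign now +1; continue with (3435/14767)
flip (3435/14767) -> (14767/3435): both odd, 3435 mod 4 = 3, 14767 mod 4 = 3, so the flip contributes -1; sign now -1
(14767/3435): 14767 mod 3435 = 1027, so (14767/3435) = (1027/3435)
flip (1027/3435) -> (3435/1027): both odd, 1027 mod 4 = 3, 3435 mod 4 = 3, so the flip contributes -1; sign now +1
(3435/1027): 3435 mod 1027 = 354, so (3435/1027) = (354/1027)
factor out 2^1: 354 = 2^1·177; with 1027 mod 8 = 3, (2/1027) = -1; sign now -1; continue with (177/1027)
flip (177/1027) -> (1027/177): both odd, 177 mod 4 = 1, 1027 mod 4 = 3, so the flip contributes +1; sign now -1
(1027/177): 1027 mod 177 = 142, so (1027/177) = (142/177)
factor out 2^1: 142 = 2^1·71; with 177 mod 8 = 1, (2/177) = +1; sign now -1; continue with (71/177)
flip (71/177) -> (177/71): both odd, 71 mod 4 = 3, 177 mod 4 = 1, so the flip contributes +1; sign now -1
(177/71): 177 mod 71 = 35, so (177/71) = (35/71)
flip (35/71) -> (71/35): both odd, 35 mod 4 = 3, 71 mod 4 = 3, so the flip contributes -1; sign now +1
(71/35): 71 mod 35 = 1, so (71/35) = (1/35)
reached (1/35) = 1, so the symbol is +1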